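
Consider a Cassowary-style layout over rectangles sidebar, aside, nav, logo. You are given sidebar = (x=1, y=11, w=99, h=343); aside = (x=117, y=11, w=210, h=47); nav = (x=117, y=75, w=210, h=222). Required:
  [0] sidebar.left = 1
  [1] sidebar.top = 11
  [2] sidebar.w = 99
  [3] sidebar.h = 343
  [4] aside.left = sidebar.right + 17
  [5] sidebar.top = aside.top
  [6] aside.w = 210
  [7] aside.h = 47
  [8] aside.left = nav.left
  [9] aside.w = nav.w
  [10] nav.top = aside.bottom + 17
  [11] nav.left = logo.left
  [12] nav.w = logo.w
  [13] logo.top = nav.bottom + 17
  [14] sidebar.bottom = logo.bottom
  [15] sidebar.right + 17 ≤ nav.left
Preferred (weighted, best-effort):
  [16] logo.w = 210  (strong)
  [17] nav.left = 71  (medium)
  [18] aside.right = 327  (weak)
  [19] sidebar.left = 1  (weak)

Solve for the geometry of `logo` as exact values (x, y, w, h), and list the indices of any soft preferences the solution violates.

1. logo.x = 117  [nav.left = logo.left]
2. logo.w = 210  [nav.w = logo.w]
3. logo.y = 314  [logo.top = nav.bottom + 17]
4. logo.h = 40  [sidebar.bottom = logo.bottom]

logo = (x=117, y=314, w=210, h=40)
violated soft preferences: 17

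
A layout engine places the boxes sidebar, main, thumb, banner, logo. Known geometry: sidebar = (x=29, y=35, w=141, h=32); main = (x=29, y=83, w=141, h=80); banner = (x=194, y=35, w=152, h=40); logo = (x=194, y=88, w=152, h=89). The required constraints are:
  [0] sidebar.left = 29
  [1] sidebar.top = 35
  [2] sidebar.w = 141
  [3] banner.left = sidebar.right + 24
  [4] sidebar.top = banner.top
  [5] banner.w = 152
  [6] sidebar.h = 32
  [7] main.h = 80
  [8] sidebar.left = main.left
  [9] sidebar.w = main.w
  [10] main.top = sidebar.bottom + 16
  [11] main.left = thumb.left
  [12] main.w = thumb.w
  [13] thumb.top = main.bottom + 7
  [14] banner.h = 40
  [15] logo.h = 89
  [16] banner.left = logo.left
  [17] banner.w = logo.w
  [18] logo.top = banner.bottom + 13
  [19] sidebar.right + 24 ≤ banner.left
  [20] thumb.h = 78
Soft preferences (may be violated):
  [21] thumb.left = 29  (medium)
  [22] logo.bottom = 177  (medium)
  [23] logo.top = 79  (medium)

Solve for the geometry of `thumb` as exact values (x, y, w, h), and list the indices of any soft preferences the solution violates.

1. thumb.x = 29  [main.left = thumb.left]
2. thumb.w = 141  [main.w = thumb.w]
3. thumb.y = 170  [thumb.top = main.bottom + 7]
4. thumb.h = 78  [thumb.h = 78]

thumb = (x=29, y=170, w=141, h=78)
violated soft preferences: 23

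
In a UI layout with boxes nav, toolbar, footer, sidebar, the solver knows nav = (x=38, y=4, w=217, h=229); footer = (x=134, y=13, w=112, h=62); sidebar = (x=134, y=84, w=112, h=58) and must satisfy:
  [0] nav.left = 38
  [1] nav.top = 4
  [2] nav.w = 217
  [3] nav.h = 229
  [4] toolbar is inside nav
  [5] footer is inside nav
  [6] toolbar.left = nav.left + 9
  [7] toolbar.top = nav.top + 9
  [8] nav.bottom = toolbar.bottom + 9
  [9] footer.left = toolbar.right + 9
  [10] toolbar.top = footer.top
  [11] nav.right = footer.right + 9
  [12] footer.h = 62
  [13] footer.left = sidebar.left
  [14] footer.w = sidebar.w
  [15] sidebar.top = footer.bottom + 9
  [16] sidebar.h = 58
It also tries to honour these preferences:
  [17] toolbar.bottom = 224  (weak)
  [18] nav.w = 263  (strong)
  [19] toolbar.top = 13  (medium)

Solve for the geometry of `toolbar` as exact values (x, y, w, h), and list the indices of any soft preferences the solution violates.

toolbar = (x=47, y=13, w=78, h=211)
violated soft preferences: 18

1. toolbar.x = 47  [toolbar.left = nav.left + 9]
2. toolbar.y = 13  [toolbar.top = nav.top + 9]
3. toolbar.h = 211  [nav.bottom = toolbar.bottom + 9]
4. toolbar.w = 78  [footer.left = toolbar.right + 9]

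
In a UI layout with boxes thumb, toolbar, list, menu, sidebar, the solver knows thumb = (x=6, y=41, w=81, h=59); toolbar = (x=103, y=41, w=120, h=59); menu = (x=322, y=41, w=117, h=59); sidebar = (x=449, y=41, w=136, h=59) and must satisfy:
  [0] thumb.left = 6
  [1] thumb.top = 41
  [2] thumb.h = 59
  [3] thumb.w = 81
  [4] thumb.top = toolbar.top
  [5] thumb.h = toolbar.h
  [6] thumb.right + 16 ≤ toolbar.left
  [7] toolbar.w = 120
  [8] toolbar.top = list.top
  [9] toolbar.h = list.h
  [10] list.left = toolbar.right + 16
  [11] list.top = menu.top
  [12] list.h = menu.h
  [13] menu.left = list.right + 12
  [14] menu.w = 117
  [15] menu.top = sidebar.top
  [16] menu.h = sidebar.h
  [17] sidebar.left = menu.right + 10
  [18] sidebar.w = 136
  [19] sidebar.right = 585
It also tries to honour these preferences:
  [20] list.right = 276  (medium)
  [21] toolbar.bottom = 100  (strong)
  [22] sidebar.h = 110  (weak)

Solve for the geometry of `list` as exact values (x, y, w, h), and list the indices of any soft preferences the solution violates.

1. list.y = 41  [toolbar.top = list.top]
2. list.h = 59  [toolbar.h = list.h]
3. list.x = 239  [list.left = toolbar.right + 16]
4. list.w = 71  [menu.left = list.right + 12]

list = (x=239, y=41, w=71, h=59)
violated soft preferences: 20, 22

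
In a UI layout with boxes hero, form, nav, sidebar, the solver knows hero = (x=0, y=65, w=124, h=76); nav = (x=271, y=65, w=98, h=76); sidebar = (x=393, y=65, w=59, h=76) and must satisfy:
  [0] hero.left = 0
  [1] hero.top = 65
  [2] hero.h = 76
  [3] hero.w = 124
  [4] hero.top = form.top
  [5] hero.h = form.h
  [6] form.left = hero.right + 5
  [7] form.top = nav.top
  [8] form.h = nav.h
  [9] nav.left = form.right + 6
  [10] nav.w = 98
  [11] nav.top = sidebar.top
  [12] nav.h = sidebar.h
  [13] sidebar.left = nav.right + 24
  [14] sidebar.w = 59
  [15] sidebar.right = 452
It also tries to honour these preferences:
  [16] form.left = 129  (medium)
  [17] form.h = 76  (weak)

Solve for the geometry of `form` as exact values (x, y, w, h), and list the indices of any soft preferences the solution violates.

1. form.y = 65  [hero.top = form.top]
2. form.h = 76  [hero.h = form.h]
3. form.x = 129  [form.left = hero.right + 5]
4. form.w = 136  [nav.left = form.right + 6]

form = (x=129, y=65, w=136, h=76)
violated soft preferences: none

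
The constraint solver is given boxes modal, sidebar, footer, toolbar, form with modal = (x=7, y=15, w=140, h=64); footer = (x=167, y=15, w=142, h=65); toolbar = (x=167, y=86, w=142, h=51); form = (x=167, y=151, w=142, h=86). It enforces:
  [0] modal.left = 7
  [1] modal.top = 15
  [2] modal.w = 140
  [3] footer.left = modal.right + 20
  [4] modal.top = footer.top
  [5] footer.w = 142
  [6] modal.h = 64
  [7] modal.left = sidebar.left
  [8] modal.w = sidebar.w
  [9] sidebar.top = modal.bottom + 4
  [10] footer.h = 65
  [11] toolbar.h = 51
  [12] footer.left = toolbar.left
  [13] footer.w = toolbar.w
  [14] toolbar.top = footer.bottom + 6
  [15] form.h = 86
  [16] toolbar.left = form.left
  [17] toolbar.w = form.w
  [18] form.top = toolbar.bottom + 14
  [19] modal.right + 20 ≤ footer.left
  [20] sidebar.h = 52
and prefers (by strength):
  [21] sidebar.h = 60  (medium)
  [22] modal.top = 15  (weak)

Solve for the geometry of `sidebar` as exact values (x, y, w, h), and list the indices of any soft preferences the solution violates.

sidebar = (x=7, y=83, w=140, h=52)
violated soft preferences: 21

1. sidebar.x = 7  [modal.left = sidebar.left]
2. sidebar.w = 140  [modal.w = sidebar.w]
3. sidebar.y = 83  [sidebar.top = modal.bottom + 4]
4. sidebar.h = 52  [sidebar.h = 52]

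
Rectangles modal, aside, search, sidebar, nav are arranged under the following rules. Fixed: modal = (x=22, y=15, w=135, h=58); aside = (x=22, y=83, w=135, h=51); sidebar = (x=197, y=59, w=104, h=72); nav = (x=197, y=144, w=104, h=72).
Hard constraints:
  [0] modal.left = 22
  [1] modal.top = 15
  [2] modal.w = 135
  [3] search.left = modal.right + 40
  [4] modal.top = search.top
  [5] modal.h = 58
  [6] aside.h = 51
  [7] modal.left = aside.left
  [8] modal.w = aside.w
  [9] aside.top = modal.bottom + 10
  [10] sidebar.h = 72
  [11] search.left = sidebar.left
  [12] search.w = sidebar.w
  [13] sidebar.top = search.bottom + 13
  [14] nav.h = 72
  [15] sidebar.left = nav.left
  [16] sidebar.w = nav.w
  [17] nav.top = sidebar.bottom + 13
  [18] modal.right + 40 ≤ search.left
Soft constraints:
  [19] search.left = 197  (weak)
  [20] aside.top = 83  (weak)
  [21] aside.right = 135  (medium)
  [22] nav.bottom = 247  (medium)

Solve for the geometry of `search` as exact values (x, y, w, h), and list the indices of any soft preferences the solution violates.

search = (x=197, y=15, w=104, h=31)
violated soft preferences: 21, 22

1. search.x = 197  [search.left = modal.right + 40]
2. search.y = 15  [modal.top = search.top]
3. search.w = 104  [search.w = sidebar.w]
4. search.h = 31  [sidebar.top = search.bottom + 13]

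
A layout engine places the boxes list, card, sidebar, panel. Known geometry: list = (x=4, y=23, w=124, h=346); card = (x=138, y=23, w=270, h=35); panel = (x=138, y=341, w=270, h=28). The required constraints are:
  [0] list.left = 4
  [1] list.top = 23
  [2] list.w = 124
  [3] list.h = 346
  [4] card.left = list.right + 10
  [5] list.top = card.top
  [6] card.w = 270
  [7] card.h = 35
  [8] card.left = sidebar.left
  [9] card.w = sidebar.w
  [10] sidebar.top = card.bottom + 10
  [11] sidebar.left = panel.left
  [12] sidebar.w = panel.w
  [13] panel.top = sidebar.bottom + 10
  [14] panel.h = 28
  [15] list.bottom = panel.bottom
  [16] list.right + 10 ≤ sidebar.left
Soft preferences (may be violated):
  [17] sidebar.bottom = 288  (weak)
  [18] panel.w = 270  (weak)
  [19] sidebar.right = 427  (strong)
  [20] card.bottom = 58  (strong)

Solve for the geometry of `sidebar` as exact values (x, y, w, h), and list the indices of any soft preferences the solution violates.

1. sidebar.x = 138  [card.left = sidebar.left]
2. sidebar.w = 270  [card.w = sidebar.w]
3. sidebar.y = 68  [sidebar.top = card.bottom + 10]
4. sidebar.h = 263  [panel.top = sidebar.bottom + 10]

sidebar = (x=138, y=68, w=270, h=263)
violated soft preferences: 17, 19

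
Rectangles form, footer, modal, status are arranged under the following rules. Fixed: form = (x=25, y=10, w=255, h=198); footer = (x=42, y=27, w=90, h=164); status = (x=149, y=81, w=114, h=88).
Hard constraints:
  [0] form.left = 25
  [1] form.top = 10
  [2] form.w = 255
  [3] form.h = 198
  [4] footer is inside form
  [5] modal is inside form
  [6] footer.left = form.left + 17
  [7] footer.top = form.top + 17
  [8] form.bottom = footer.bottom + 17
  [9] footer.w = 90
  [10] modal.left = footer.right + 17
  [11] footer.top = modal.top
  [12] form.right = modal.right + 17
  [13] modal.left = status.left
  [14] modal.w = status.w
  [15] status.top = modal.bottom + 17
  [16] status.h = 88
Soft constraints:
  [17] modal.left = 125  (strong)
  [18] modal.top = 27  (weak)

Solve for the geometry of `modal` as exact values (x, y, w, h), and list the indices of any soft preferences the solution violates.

modal = (x=149, y=27, w=114, h=37)
violated soft preferences: 17

1. modal.x = 149  [modal.left = footer.right + 17]
2. modal.y = 27  [footer.top = modal.top]
3. modal.w = 114  [form.right = modal.right + 17]
4. modal.h = 37  [status.top = modal.bottom + 17]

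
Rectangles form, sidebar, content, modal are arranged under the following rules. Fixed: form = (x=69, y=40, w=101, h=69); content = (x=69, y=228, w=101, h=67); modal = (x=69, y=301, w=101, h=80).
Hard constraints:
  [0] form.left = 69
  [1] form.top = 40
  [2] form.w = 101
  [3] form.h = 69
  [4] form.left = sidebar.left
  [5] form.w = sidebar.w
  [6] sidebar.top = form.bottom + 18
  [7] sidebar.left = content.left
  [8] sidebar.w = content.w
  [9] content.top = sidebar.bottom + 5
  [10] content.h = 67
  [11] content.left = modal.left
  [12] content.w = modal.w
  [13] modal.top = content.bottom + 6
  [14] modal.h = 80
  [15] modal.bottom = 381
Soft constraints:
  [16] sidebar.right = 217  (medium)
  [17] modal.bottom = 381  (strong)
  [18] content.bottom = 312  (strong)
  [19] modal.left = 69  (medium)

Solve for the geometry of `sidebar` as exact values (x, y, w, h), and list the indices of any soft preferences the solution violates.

sidebar = (x=69, y=127, w=101, h=96)
violated soft preferences: 16, 18

1. sidebar.x = 69  [form.left = sidebar.left]
2. sidebar.w = 101  [form.w = sidebar.w]
3. sidebar.y = 127  [sidebar.top = form.bottom + 18]
4. sidebar.h = 96  [content.top = sidebar.bottom + 5]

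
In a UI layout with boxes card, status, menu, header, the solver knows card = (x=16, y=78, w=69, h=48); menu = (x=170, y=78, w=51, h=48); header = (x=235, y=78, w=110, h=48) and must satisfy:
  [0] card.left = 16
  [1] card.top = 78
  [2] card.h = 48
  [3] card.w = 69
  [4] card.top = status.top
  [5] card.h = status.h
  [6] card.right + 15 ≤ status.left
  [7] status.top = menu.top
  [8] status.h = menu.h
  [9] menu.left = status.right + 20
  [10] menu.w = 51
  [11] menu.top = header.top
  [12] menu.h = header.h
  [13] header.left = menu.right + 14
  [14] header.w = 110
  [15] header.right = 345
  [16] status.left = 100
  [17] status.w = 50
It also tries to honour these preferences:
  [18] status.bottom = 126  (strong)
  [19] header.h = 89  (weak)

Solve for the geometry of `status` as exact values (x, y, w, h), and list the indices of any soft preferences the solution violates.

1. status.y = 78  [card.top = status.top]
2. status.h = 48  [card.h = status.h]
3. status.x = 100  [status.left = 100]
4. status.w = 50  [status.w = 50]

status = (x=100, y=78, w=50, h=48)
violated soft preferences: 19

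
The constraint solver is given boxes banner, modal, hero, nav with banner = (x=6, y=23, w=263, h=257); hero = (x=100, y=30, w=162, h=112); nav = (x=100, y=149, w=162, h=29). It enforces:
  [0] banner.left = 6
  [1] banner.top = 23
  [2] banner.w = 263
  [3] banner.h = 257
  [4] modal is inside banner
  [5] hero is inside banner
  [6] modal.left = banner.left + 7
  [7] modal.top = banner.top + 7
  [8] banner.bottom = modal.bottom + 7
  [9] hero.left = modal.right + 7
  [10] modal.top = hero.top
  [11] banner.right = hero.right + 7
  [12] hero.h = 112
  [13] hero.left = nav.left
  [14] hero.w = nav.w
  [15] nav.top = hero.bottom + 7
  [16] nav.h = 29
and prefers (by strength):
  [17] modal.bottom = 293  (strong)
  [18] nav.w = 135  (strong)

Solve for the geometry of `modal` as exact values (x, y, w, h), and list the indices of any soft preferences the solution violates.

1. modal.x = 13  [modal.left = banner.left + 7]
2. modal.y = 30  [modal.top = banner.top + 7]
3. modal.h = 243  [banner.bottom = modal.bottom + 7]
4. modal.w = 80  [hero.left = modal.right + 7]

modal = (x=13, y=30, w=80, h=243)
violated soft preferences: 17, 18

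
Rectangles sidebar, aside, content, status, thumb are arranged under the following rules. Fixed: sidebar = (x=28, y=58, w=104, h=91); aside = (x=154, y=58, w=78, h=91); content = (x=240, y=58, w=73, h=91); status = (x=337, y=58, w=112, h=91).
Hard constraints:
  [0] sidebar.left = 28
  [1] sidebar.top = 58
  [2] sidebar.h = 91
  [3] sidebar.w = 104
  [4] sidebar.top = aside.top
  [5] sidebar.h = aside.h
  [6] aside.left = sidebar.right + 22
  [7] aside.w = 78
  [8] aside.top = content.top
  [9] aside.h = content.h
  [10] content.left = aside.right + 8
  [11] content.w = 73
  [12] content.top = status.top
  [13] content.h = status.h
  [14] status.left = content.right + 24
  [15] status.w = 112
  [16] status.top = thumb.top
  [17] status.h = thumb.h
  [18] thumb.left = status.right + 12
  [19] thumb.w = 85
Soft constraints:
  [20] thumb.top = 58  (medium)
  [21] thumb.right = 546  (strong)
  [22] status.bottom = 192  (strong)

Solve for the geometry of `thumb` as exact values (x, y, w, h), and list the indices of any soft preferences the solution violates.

1. thumb.y = 58  [status.top = thumb.top]
2. thumb.h = 91  [status.h = thumb.h]
3. thumb.x = 461  [thumb.left = status.right + 12]
4. thumb.w = 85  [thumb.w = 85]

thumb = (x=461, y=58, w=85, h=91)
violated soft preferences: 22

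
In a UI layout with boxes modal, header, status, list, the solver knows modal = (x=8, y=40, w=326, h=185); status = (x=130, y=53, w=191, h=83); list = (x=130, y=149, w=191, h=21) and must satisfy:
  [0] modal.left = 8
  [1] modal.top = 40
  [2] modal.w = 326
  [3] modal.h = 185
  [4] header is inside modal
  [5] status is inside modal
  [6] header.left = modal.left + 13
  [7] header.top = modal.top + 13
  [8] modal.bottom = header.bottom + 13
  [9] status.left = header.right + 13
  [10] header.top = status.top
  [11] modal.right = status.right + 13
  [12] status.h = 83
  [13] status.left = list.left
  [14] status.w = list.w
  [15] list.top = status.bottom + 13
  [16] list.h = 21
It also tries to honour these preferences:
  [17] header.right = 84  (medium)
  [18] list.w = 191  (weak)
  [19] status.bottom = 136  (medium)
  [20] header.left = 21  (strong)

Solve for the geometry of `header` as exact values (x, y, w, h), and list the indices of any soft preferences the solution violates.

1. header.x = 21  [header.left = modal.left + 13]
2. header.y = 53  [header.top = modal.top + 13]
3. header.h = 159  [modal.bottom = header.bottom + 13]
4. header.w = 96  [status.left = header.right + 13]

header = (x=21, y=53, w=96, h=159)
violated soft preferences: 17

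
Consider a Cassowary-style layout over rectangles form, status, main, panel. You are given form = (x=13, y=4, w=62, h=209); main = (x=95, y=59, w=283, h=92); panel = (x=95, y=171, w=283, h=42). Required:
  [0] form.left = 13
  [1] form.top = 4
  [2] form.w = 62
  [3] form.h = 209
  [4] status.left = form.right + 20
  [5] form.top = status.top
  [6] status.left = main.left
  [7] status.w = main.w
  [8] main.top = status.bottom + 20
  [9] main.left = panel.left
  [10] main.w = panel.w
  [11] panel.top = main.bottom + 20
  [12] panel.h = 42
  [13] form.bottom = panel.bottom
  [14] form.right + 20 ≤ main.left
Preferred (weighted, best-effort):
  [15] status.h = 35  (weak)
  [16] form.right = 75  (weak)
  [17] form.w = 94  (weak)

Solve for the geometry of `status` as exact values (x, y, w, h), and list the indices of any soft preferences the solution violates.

status = (x=95, y=4, w=283, h=35)
violated soft preferences: 17

1. status.x = 95  [status.left = form.right + 20]
2. status.y = 4  [form.top = status.top]
3. status.w = 283  [status.w = main.w]
4. status.h = 35  [main.top = status.bottom + 20]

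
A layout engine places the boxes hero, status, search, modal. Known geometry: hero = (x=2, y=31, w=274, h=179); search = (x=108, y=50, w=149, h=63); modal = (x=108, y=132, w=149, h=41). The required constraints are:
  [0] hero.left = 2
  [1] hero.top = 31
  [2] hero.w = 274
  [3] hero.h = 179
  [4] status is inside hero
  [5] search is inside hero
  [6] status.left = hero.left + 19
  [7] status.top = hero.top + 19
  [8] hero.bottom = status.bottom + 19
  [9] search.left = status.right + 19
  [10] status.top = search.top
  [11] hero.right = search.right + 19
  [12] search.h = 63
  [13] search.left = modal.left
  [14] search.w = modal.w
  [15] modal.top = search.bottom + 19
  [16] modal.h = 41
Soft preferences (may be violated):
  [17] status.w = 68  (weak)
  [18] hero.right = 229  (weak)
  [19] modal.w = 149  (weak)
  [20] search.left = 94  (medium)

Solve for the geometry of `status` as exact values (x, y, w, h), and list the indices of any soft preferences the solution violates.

status = (x=21, y=50, w=68, h=141)
violated soft preferences: 18, 20

1. status.x = 21  [status.left = hero.left + 19]
2. status.y = 50  [status.top = hero.top + 19]
3. status.h = 141  [hero.bottom = status.bottom + 19]
4. status.w = 68  [search.left = status.right + 19]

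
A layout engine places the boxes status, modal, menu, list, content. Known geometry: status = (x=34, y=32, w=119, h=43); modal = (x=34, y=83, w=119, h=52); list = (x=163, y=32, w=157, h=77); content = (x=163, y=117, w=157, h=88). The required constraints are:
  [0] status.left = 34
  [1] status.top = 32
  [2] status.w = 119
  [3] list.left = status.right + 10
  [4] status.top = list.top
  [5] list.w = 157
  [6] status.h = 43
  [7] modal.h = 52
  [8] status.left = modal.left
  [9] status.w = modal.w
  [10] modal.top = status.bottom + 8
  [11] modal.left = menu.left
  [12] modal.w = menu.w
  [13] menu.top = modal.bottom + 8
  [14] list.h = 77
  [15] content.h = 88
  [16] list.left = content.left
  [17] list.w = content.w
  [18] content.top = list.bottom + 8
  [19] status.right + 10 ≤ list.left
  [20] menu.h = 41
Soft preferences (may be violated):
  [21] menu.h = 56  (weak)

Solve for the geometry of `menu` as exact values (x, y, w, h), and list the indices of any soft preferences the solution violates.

1. menu.x = 34  [modal.left = menu.left]
2. menu.w = 119  [modal.w = menu.w]
3. menu.y = 143  [menu.top = modal.bottom + 8]
4. menu.h = 41  [menu.h = 41]

menu = (x=34, y=143, w=119, h=41)
violated soft preferences: 21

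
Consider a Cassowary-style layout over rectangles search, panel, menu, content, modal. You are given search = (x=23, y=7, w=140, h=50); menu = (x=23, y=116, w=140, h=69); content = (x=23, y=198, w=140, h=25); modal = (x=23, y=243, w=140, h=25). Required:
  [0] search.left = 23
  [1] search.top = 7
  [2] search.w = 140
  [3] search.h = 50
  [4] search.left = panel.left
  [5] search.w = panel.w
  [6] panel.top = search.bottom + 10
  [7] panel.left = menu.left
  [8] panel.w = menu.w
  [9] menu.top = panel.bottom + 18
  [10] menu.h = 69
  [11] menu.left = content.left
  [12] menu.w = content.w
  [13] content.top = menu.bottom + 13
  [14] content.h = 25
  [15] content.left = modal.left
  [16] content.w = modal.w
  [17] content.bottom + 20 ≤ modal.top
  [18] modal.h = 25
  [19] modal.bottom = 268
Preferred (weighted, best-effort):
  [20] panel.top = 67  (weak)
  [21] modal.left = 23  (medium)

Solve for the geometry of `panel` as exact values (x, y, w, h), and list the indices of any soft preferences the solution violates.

panel = (x=23, y=67, w=140, h=31)
violated soft preferences: none

1. panel.x = 23  [search.left = panel.left]
2. panel.w = 140  [search.w = panel.w]
3. panel.y = 67  [panel.top = search.bottom + 10]
4. panel.h = 31  [menu.top = panel.bottom + 18]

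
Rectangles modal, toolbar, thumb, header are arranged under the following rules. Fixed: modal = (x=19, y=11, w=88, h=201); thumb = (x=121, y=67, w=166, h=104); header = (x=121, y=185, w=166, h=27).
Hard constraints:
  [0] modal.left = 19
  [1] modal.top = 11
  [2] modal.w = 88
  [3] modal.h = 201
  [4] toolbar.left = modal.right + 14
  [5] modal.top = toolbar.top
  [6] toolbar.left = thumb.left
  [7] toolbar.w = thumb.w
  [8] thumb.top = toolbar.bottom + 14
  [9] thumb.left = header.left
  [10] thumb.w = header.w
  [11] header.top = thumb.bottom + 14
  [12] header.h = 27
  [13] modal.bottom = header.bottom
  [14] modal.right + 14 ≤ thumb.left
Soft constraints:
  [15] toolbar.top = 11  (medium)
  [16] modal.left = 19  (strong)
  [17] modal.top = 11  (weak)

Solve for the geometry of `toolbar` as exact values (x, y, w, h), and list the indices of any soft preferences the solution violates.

1. toolbar.x = 121  [toolbar.left = modal.right + 14]
2. toolbar.y = 11  [modal.top = toolbar.top]
3. toolbar.w = 166  [toolbar.w = thumb.w]
4. toolbar.h = 42  [thumb.top = toolbar.bottom + 14]

toolbar = (x=121, y=11, w=166, h=42)
violated soft preferences: none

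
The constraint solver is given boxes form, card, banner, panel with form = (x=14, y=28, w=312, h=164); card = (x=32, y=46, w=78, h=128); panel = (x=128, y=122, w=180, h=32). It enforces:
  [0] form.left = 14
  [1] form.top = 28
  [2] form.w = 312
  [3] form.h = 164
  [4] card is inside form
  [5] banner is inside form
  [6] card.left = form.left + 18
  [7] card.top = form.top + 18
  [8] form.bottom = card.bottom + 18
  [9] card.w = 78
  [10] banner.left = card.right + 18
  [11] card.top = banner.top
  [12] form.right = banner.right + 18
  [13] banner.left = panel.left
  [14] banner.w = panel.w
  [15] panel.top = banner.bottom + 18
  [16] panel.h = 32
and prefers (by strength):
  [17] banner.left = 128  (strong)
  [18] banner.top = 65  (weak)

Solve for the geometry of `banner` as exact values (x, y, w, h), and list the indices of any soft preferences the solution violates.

banner = (x=128, y=46, w=180, h=58)
violated soft preferences: 18

1. banner.x = 128  [banner.left = card.right + 18]
2. banner.y = 46  [card.top = banner.top]
3. banner.w = 180  [form.right = banner.right + 18]
4. banner.h = 58  [panel.top = banner.bottom + 18]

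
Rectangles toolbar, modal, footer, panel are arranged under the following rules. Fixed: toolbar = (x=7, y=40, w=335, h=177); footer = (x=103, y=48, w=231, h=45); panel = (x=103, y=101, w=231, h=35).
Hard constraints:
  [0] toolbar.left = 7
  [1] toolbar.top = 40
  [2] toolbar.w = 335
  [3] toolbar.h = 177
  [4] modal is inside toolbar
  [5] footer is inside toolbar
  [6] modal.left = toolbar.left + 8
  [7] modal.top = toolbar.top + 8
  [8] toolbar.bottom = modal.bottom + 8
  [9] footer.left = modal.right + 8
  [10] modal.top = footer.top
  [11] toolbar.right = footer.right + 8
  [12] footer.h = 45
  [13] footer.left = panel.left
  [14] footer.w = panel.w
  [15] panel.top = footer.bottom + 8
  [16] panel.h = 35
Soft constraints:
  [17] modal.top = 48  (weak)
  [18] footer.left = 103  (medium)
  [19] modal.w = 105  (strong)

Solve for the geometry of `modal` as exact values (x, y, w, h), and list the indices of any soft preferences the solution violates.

modal = (x=15, y=48, w=80, h=161)
violated soft preferences: 19

1. modal.x = 15  [modal.left = toolbar.left + 8]
2. modal.y = 48  [modal.top = toolbar.top + 8]
3. modal.h = 161  [toolbar.bottom = modal.bottom + 8]
4. modal.w = 80  [footer.left = modal.right + 8]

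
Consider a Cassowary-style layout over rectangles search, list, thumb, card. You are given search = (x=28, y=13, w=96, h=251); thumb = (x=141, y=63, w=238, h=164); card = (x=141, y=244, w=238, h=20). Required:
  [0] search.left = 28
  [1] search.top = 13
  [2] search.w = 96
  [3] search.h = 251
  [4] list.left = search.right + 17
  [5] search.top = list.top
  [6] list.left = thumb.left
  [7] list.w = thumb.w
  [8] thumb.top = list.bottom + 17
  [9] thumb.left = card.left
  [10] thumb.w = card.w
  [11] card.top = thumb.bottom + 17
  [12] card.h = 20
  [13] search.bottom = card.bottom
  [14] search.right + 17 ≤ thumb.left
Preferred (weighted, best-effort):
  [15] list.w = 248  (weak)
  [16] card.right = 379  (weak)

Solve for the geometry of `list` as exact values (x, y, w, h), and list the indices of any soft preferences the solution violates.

1. list.x = 141  [list.left = search.right + 17]
2. list.y = 13  [search.top = list.top]
3. list.w = 238  [list.w = thumb.w]
4. list.h = 33  [thumb.top = list.bottom + 17]

list = (x=141, y=13, w=238, h=33)
violated soft preferences: 15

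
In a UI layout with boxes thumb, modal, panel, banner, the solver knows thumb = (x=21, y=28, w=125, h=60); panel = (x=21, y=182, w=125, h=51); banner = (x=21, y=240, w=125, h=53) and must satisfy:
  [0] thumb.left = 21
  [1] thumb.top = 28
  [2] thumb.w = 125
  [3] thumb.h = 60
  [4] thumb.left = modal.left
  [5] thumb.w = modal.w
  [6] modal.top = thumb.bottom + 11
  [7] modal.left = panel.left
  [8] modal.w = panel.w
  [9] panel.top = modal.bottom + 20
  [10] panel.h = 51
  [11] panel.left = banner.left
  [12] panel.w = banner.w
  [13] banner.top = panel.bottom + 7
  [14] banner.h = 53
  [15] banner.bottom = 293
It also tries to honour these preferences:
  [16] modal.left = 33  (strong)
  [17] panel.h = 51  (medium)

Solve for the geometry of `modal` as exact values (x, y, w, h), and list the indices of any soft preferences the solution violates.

modal = (x=21, y=99, w=125, h=63)
violated soft preferences: 16

1. modal.x = 21  [thumb.left = modal.left]
2. modal.w = 125  [thumb.w = modal.w]
3. modal.y = 99  [modal.top = thumb.bottom + 11]
4. modal.h = 63  [panel.top = modal.bottom + 20]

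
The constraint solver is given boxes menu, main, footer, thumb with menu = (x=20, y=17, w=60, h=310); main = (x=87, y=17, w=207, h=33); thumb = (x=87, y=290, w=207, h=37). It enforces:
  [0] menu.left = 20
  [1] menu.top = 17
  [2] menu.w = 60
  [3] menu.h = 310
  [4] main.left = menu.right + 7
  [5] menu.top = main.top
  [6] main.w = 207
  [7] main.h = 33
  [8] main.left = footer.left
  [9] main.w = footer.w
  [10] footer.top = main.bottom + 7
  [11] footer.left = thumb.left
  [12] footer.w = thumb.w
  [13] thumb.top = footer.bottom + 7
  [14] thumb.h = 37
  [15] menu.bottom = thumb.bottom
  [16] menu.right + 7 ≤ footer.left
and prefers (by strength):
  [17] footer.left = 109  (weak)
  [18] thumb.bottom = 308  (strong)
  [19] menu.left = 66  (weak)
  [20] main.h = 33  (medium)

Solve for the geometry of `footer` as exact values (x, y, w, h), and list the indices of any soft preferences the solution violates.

1. footer.x = 87  [main.left = footer.left]
2. footer.w = 207  [main.w = footer.w]
3. footer.y = 57  [footer.top = main.bottom + 7]
4. footer.h = 226  [thumb.top = footer.bottom + 7]

footer = (x=87, y=57, w=207, h=226)
violated soft preferences: 17, 18, 19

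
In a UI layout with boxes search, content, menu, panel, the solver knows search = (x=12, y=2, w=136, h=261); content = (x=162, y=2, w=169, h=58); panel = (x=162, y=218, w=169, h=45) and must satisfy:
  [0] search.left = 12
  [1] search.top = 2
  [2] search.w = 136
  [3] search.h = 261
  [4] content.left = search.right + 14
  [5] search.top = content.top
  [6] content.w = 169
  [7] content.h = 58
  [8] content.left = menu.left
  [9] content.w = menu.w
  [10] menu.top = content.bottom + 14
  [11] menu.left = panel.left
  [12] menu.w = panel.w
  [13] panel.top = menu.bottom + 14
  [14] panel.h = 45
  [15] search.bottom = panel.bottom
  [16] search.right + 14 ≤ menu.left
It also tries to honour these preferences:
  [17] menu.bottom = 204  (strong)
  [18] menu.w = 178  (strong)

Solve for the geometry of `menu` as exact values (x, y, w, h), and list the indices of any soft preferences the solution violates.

1. menu.x = 162  [content.left = menu.left]
2. menu.w = 169  [content.w = menu.w]
3. menu.y = 74  [menu.top = content.bottom + 14]
4. menu.h = 130  [panel.top = menu.bottom + 14]

menu = (x=162, y=74, w=169, h=130)
violated soft preferences: 18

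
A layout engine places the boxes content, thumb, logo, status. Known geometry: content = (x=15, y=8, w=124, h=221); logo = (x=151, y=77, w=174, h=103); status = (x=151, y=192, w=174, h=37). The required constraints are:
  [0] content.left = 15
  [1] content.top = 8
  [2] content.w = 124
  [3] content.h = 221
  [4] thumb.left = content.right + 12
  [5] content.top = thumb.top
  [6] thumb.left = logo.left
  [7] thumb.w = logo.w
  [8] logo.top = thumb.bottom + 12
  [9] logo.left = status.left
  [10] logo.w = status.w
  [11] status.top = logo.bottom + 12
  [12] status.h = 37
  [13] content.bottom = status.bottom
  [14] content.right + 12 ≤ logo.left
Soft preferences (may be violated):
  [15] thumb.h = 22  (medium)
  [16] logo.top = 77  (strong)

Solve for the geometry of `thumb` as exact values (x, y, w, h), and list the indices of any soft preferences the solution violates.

thumb = (x=151, y=8, w=174, h=57)
violated soft preferences: 15

1. thumb.x = 151  [thumb.left = content.right + 12]
2. thumb.y = 8  [content.top = thumb.top]
3. thumb.w = 174  [thumb.w = logo.w]
4. thumb.h = 57  [logo.top = thumb.bottom + 12]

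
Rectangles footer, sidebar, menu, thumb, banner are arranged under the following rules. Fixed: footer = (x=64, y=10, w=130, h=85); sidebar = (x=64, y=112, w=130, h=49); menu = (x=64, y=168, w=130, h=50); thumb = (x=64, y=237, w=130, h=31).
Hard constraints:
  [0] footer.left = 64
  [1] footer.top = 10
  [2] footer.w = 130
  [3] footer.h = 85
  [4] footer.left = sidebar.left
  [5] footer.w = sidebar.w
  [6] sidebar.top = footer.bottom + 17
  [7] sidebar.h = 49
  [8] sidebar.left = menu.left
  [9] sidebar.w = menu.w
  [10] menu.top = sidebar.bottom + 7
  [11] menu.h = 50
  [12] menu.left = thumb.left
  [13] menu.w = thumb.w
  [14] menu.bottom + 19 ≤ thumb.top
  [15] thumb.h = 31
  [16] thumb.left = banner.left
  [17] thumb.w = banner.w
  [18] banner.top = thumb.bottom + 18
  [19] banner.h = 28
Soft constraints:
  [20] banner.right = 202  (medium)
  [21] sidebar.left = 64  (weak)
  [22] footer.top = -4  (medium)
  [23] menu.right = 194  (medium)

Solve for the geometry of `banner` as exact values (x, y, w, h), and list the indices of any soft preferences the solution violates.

1. banner.x = 64  [thumb.left = banner.left]
2. banner.w = 130  [thumb.w = banner.w]
3. banner.y = 286  [banner.top = thumb.bottom + 18]
4. banner.h = 28  [banner.h = 28]

banner = (x=64, y=286, w=130, h=28)
violated soft preferences: 20, 22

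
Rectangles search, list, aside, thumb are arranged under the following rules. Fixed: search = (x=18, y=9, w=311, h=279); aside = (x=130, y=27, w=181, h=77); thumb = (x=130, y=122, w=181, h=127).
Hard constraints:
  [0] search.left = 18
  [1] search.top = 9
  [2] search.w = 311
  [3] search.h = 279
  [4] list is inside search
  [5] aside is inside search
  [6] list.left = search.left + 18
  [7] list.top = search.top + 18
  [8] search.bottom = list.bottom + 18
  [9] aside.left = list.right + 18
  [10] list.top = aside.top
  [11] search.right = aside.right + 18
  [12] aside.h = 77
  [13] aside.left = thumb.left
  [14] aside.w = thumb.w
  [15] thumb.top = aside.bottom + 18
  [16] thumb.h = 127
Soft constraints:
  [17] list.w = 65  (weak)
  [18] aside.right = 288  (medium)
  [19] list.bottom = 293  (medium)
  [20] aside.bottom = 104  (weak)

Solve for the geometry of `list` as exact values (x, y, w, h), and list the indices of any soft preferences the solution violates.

list = (x=36, y=27, w=76, h=243)
violated soft preferences: 17, 18, 19

1. list.x = 36  [list.left = search.left + 18]
2. list.y = 27  [list.top = search.top + 18]
3. list.h = 243  [search.bottom = list.bottom + 18]
4. list.w = 76  [aside.left = list.right + 18]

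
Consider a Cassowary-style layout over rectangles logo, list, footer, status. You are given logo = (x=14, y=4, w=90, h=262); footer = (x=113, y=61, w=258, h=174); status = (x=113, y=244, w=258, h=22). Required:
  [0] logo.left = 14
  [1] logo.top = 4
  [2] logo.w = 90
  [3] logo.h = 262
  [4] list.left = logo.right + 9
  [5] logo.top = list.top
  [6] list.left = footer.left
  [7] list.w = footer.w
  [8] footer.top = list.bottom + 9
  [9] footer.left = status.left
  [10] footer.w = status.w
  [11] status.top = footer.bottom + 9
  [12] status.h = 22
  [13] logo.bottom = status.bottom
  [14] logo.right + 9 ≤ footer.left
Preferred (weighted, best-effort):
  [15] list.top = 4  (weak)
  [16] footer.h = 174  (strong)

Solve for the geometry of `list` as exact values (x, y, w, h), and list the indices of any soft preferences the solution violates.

1. list.x = 113  [list.left = logo.right + 9]
2. list.y = 4  [logo.top = list.top]
3. list.w = 258  [list.w = footer.w]
4. list.h = 48  [footer.top = list.bottom + 9]

list = (x=113, y=4, w=258, h=48)
violated soft preferences: none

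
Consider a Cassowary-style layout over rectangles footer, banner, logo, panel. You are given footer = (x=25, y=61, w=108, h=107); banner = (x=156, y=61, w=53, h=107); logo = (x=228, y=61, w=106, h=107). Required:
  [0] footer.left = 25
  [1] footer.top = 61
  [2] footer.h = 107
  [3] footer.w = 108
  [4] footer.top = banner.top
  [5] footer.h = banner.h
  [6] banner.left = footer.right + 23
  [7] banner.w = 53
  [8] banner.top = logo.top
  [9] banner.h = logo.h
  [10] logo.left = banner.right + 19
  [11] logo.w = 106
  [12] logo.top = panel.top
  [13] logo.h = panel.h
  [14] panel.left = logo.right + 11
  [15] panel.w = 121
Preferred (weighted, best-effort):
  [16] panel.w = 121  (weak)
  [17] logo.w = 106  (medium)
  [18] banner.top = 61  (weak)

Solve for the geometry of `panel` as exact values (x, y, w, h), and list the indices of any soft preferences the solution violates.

panel = (x=345, y=61, w=121, h=107)
violated soft preferences: none

1. panel.y = 61  [logo.top = panel.top]
2. panel.h = 107  [logo.h = panel.h]
3. panel.x = 345  [panel.left = logo.right + 11]
4. panel.w = 121  [panel.w = 121]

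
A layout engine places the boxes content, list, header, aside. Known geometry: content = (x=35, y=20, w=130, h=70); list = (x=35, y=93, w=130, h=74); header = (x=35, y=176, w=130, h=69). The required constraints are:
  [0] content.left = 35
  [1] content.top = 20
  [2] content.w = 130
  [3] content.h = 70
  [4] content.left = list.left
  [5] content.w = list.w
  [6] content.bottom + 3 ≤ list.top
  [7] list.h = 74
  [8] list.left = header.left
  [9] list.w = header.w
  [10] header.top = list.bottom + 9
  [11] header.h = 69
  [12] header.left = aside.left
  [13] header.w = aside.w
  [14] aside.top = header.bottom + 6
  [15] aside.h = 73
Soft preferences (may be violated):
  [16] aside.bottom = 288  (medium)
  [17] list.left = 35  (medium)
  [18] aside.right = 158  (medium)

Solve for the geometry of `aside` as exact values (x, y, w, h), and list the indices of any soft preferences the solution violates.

1. aside.x = 35  [header.left = aside.left]
2. aside.w = 130  [header.w = aside.w]
3. aside.y = 251  [aside.top = header.bottom + 6]
4. aside.h = 73  [aside.h = 73]

aside = (x=35, y=251, w=130, h=73)
violated soft preferences: 16, 18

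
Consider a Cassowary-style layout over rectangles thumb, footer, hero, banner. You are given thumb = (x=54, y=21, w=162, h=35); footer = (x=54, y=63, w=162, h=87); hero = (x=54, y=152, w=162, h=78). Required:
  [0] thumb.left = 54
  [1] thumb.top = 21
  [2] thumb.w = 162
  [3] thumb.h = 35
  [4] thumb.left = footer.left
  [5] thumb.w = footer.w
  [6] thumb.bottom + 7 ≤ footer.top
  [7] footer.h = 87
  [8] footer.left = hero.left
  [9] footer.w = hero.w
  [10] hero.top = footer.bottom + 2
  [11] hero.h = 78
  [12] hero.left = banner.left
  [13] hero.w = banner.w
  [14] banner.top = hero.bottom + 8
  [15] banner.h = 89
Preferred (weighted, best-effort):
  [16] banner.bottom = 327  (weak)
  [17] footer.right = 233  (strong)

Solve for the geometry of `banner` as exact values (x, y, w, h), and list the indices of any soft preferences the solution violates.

banner = (x=54, y=238, w=162, h=89)
violated soft preferences: 17

1. banner.x = 54  [hero.left = banner.left]
2. banner.w = 162  [hero.w = banner.w]
3. banner.y = 238  [banner.top = hero.bottom + 8]
4. banner.h = 89  [banner.h = 89]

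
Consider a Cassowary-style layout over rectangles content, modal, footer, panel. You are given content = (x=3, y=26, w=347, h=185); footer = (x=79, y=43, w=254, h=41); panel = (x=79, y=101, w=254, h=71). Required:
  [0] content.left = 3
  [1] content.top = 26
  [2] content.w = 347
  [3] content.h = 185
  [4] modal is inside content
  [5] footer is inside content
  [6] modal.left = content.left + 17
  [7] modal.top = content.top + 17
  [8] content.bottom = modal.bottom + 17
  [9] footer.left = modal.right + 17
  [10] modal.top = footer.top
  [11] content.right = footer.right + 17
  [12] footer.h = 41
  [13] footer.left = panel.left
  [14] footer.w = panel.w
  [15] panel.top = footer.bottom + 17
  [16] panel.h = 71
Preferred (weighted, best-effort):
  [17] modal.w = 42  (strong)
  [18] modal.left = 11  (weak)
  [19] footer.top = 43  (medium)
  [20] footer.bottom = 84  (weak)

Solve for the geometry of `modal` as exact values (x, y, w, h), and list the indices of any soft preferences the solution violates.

modal = (x=20, y=43, w=42, h=151)
violated soft preferences: 18

1. modal.x = 20  [modal.left = content.left + 17]
2. modal.y = 43  [modal.top = content.top + 17]
3. modal.h = 151  [content.bottom = modal.bottom + 17]
4. modal.w = 42  [footer.left = modal.right + 17]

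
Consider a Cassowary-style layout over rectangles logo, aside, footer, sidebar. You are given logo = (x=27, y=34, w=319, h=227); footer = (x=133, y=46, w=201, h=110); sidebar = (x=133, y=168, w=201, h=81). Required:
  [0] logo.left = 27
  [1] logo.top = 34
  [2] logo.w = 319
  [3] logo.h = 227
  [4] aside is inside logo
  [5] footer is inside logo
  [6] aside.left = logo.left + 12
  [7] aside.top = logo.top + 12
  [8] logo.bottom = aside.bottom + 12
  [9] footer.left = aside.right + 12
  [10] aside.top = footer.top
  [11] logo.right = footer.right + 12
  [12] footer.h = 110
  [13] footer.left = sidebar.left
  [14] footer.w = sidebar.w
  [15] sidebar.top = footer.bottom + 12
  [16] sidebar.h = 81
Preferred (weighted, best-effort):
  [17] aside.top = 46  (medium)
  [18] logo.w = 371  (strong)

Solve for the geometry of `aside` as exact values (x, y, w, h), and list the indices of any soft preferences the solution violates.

1. aside.x = 39  [aside.left = logo.left + 12]
2. aside.y = 46  [aside.top = logo.top + 12]
3. aside.h = 203  [logo.bottom = aside.bottom + 12]
4. aside.w = 82  [footer.left = aside.right + 12]

aside = (x=39, y=46, w=82, h=203)
violated soft preferences: 18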